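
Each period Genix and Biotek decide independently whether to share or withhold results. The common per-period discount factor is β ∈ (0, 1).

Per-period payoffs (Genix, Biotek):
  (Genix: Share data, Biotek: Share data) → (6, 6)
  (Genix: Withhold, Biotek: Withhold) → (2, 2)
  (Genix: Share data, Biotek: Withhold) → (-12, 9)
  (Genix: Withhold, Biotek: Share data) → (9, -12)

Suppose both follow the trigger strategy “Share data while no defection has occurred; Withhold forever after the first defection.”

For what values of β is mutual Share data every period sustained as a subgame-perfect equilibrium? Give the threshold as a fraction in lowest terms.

One-period gain from deviating is 9 − 6 = 3. The loss is 6 − 2 = 4 in every subsequent period, with present value 4·β/(1−β).
Deviation is unprofitable when 4·β/(1−β) ≥ 3, i.e. β/(1−β) ≥ 3/4.
Equivalently β ≥ 3/(3+4) = 3/7.

3/7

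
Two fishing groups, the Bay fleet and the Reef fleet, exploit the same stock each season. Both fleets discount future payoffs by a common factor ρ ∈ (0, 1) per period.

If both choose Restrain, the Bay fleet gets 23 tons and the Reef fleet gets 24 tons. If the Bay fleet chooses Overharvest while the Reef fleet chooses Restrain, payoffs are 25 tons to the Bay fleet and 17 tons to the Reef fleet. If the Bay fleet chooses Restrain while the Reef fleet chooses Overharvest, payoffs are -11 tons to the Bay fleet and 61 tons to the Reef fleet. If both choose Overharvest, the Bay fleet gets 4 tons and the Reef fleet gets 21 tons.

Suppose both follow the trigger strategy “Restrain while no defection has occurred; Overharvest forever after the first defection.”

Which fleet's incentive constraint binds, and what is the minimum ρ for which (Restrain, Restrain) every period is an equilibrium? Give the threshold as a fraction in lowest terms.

the Bay fleet: cooperation gives 23 each period; deviation gives 25 once then 4 forever.
  23/(1−ρ) ≥ 25 + 4ρ/(1−ρ) ⇒ ρ ≥ 2/21.
the Reef fleet: cooperation gives 24 each period; deviation gives 61 once then 21 forever.
  ρ ≥ 37/40.
Both must hold, so the binding constraint is the Reef fleet's: ρ ≥ 37/40.

the Reef fleet; ρ ≥ 37/40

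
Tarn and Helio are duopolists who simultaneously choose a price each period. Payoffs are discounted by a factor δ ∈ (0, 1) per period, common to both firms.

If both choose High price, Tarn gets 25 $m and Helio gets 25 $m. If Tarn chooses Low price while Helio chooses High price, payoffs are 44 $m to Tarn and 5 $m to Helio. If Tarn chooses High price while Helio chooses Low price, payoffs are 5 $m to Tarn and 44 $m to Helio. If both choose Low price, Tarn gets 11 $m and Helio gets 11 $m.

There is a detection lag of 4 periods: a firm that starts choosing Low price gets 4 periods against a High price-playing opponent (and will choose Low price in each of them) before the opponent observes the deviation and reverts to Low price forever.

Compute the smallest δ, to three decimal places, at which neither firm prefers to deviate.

A deviator earns 44 for 4 periods, then 11 forever; cooperating earns 25 forever. Multiplying the IC by (1−δ):
25 ≥ 44(1−δ^4) + 11δ^4, so 33·δ^4 ≥ 19 and δ^4 ≥ 19/33.
δ ≥ (19/33)^(1/4) ≈ 0.871.

0.871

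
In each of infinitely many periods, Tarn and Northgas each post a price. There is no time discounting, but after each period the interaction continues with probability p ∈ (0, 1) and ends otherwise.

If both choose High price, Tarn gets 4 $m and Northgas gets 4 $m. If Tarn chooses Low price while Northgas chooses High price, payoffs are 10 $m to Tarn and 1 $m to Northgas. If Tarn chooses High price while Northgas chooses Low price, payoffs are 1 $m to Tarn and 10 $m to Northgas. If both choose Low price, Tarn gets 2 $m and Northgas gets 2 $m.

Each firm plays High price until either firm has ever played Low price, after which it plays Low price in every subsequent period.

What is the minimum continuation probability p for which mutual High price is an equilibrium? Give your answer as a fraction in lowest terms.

With no time discounting, the continuation probability p plays the role of the discount factor.
Grim-trigger IC: 4/(1−p) ≥ 10 + 2p/(1−p) ⇒ p ≥ (10−4)/(10−2) = 3/4.

3/4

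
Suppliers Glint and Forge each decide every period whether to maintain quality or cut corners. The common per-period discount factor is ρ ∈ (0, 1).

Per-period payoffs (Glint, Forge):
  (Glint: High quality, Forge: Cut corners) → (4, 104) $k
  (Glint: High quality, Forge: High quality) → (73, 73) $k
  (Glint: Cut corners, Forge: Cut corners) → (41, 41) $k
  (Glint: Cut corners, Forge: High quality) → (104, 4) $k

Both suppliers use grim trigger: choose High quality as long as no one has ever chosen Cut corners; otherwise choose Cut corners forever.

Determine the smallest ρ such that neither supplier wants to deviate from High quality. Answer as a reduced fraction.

31/63

Cooperation forever yields 73 each period: 73/(1−ρ).
Deviating yields 104 once, then 41 forever: 104 + 41ρ/(1−ρ).
No profitable deviation requires 73/(1−ρ) ≥ 104 + 41ρ/(1−ρ).
Multiplying by (1−ρ): 73 ≥ 104(1−ρ) + 41ρ = 104 − 63ρ.
So 63ρ ≥ 31, i.e. ρ ≥ 31/63.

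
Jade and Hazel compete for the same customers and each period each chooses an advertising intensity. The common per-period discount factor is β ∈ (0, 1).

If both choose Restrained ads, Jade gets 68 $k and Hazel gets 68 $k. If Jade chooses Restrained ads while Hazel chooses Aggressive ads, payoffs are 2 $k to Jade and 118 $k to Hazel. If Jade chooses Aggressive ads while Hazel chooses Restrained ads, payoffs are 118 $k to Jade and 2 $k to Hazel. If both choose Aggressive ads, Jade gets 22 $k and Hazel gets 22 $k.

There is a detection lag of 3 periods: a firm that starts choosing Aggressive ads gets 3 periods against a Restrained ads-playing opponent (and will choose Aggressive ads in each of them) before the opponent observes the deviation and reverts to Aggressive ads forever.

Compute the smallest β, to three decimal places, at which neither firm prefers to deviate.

Deviating for the 3 undetected periods gains 118−68 = 50 per period over cooperation, then loses 68−22 = 46 per period forever once punishment starts.
Gain: 50(1 + β + … + β^2); loss: 46·β^3/(1−β).
No profitable deviation ⇔ 50(1−β^3) ≤ 46·β^3, i.e. β^3 ≥ 50/(50+46) = 25/48.
Hence β ≥ (25/48)^(1/3) ≈ 0.805.

0.805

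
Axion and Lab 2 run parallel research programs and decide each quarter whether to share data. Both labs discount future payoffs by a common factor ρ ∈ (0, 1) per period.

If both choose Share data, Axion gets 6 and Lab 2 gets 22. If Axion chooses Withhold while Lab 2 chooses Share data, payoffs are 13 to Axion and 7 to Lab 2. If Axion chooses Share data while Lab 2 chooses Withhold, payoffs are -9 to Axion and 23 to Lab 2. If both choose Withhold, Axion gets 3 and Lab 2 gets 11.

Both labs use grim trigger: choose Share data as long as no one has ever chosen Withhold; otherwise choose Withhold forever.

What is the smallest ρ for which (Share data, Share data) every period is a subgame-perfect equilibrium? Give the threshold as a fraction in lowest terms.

7/10

Axion: cooperation gives 6 each period; deviation gives 13 once then 3 forever.
  6/(1−ρ) ≥ 13 + 3ρ/(1−ρ) ⇒ ρ ≥ 7/10.
Lab 2: cooperation gives 22 each period; deviation gives 23 once then 11 forever.
  ρ ≥ 1/12.
Both must hold, so the binding constraint is Axion's: ρ ≥ 7/10.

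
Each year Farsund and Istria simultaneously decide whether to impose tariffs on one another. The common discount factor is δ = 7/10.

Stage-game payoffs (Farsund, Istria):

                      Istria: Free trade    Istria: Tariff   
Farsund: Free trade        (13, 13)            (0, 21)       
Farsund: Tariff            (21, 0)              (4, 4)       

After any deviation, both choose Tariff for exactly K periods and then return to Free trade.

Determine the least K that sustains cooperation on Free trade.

Need Σ_{k=1}^{K} δ^k ≥ (21−13)/(13−4) = 0.8889 at δ = 7/10.
At K = 1 the sum is 0.7000 < 0.8889; at K = 2 it is 1.1900 ≥ 0.8889.
So the minimum punishment length is K = 2.

2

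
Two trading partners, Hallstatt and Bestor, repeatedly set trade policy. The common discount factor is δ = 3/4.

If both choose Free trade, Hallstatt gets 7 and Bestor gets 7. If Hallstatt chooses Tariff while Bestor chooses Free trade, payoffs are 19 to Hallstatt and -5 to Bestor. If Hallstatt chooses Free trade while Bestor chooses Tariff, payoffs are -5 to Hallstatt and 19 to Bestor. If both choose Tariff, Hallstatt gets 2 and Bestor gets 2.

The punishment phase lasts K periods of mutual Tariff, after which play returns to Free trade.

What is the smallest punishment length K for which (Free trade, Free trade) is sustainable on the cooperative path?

6

No profitable deviation requires (7−2)(δ+…+δ^K) ≥ 19−7, i.e. δ+…+δ^K ≥ 12/5 ≈ 2.4000.
With δ = 3/4, the partial sums are K=1: 0.7500, K=2: 1.3125, K=3: 1.7344, K=4: 2.0508, K=5: 2.2881, K=6: 2.4661.
K = 6 is the first length at which the sum reaches 2.4000.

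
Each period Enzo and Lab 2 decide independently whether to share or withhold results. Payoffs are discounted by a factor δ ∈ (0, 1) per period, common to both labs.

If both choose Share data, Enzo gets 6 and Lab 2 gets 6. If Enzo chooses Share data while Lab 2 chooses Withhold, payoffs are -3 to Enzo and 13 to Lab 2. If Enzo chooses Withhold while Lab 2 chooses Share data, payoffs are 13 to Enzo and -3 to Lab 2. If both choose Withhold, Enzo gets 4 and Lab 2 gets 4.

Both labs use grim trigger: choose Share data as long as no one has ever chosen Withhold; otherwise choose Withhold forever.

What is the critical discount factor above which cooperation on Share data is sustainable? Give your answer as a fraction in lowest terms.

Cooperation forever yields 6 each period: 6/(1−δ).
Deviating yields 13 once, then 4 forever: 13 + 4δ/(1−δ).
No profitable deviation requires 6/(1−δ) ≥ 13 + 4δ/(1−δ).
Multiplying by (1−δ): 6 ≥ 13(1−δ) + 4δ = 13 − 9δ.
So 9δ ≥ 7, i.e. δ ≥ 7/9.

7/9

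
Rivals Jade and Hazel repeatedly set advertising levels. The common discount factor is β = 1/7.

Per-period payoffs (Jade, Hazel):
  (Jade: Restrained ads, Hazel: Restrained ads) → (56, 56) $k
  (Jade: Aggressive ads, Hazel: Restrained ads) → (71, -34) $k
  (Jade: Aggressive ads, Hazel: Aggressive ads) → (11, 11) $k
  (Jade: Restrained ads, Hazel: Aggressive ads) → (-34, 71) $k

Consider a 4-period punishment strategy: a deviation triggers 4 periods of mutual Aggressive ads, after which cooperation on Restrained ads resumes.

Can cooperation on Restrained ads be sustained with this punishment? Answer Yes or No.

No

A one-shot deviation gives 71 now, then 11 for 4 periods, then back to 56.
Gain from deviating: (71−56) today; loss: (56−11) in each of the next 4 periods.
No-deviation condition: (56−11)(β+…+β^4) ≥ 71−56, i.e. β+…+β^4 ≥ 1/3.
At β = 1/7: β+…+β^4 = 0.1666 < 0.3333.
So cooperation is not sustainable.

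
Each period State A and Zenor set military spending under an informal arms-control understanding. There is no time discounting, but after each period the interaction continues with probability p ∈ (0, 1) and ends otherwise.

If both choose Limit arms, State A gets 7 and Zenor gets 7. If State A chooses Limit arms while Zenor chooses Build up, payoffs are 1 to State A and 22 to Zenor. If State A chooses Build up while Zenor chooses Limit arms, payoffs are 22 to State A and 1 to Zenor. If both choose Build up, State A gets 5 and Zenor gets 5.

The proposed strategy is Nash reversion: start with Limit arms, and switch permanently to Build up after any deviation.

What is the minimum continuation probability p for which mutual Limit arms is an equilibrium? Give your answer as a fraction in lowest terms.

With no time discounting, the continuation probability p plays the role of the discount factor.
Grim-trigger IC: 7/(1−p) ≥ 22 + 5p/(1−p) ⇒ p ≥ (22−7)/(22−5) = 15/17.

15/17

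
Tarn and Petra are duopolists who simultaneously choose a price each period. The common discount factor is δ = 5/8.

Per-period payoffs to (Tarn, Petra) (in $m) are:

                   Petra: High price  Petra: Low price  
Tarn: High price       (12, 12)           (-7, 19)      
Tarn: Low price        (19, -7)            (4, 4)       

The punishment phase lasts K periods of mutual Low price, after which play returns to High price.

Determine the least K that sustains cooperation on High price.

2

IC: δ(1−δ^K)/(1−δ) ≥ (19−12)/(12−4) = 7/8.
With δ = 5/8: need 1 − δ^K ≥ 7/8·(1−5/8)/(5/8), i.e. δ^K ≤ 0.4750.
Since (5/8)^1 = 0.6250 and (5/8)^2 = 0.3906, the smallest such K is 2.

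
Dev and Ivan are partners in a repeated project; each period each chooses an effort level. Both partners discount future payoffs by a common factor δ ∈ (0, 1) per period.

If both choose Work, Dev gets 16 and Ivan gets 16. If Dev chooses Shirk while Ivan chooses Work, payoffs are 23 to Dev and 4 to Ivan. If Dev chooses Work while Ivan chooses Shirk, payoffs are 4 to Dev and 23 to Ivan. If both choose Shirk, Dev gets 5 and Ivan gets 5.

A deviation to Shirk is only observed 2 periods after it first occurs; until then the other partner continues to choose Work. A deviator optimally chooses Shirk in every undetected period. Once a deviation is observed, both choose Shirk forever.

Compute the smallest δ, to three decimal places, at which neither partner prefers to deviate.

The best deviation is to choose Shirk for all 2 undetected periods, earning 23 each, then 5 forever once detected.
Deviation value: 23(1−δ^2)/(1−δ) + 5δ^2/(1−δ); cooperation value: 16/(1−δ).
IC: 16 ≥ 23(1−δ^2) + 5δ^2 = 23 − 18δ^2.
So δ^2 ≥ 7/18, giving δ ≥ (7/18)^(1/2) ≈ 0.624.

0.624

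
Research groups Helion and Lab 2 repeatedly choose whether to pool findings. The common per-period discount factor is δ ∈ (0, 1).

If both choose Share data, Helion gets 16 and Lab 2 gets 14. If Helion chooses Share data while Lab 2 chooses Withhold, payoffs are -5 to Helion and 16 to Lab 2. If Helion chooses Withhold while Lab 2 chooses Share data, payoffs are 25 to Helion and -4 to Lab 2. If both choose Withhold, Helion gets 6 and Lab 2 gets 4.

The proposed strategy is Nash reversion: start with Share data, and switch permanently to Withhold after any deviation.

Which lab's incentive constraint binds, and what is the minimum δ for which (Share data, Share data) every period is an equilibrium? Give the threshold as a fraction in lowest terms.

For Helion: deviation gain 25−16 = 9, per-period punishment loss 16−6 = 10. IC gives δ ≥ 9/19.
For Lab 2: gain 2, loss 10 per period, so δ ≥ 2/12 = 1/6.
The tighter constraint is Helion's, so cooperation needs δ ≥ 9/19.

Helion; δ ≥ 9/19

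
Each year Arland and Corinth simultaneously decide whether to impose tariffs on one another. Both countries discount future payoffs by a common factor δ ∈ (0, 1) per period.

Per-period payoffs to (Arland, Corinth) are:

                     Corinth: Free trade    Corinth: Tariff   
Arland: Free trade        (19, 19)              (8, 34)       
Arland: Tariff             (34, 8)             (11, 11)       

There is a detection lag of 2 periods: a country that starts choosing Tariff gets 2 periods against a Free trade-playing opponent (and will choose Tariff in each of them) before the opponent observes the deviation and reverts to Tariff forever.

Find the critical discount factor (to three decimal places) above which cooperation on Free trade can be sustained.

0.808

The best deviation is to choose Tariff for all 2 undetected periods, earning 34 each, then 11 forever once detected.
Deviation value: 34(1−δ^2)/(1−δ) + 11δ^2/(1−δ); cooperation value: 19/(1−δ).
IC: 19 ≥ 34(1−δ^2) + 11δ^2 = 34 − 23δ^2.
So δ^2 ≥ 15/23, giving δ ≥ (15/23)^(1/2) ≈ 0.808.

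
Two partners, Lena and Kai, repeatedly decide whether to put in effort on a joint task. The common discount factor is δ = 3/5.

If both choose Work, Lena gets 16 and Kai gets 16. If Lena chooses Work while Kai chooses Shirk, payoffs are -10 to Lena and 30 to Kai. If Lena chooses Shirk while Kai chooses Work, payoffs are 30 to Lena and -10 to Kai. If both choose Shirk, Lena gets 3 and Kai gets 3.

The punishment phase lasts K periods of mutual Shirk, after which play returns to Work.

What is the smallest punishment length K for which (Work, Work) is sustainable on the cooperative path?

IC: δ(1−δ^K)/(1−δ) ≥ (30−16)/(16−3) = 14/13.
With δ = 3/5: need 1 − δ^K ≥ 14/13·(1−3/5)/(3/5), i.e. δ^K ≤ 0.2821.
Since (3/5)^2 = 0.3600 and (3/5)^3 = 0.2160, the smallest such K is 3.

3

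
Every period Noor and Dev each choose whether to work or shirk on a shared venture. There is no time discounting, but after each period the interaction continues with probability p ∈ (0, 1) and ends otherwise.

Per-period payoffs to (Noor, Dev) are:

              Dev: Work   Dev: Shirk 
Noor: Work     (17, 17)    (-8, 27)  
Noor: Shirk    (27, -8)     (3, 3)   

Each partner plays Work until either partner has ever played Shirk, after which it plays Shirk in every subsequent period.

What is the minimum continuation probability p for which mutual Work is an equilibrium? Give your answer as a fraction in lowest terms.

Expected cooperation value is 17 + p·17 + p²·17 + … = 17/(1−p); deviation gives 27 + p·3/(1−p).
17 ≥ 27(1−p) + 3p ⇒ 24p ≥ 10 ⇒ p ≥ 10/24 = 5/12.

5/12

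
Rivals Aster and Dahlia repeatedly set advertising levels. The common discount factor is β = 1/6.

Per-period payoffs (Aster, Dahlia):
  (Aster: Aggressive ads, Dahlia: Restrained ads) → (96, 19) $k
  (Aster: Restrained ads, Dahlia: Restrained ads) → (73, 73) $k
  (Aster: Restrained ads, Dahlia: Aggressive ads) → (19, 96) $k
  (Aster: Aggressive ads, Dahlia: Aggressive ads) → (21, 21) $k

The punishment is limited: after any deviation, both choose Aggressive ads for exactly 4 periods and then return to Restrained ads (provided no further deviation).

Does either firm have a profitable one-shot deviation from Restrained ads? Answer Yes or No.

Yes

IC: β+…+β^4 ≥ (96−73)/(73−21) = 23/52.
At β = 1/6: partial sum = 0.1998 < 0.4423. Cooperation not sustainable.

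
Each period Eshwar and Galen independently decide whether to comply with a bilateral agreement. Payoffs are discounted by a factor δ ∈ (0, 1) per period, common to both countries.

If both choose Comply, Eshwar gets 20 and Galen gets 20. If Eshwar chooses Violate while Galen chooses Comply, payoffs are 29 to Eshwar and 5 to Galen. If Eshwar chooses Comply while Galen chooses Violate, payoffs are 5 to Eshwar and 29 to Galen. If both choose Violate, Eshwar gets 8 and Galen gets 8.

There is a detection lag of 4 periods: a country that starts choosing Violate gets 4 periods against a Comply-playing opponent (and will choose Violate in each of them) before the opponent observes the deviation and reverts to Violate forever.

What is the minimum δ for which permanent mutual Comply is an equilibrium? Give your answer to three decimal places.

0.809

The best deviation is to choose Violate for all 4 undetected periods, earning 29 each, then 8 forever once detected.
Deviation value: 29(1−δ^4)/(1−δ) + 8δ^4/(1−δ); cooperation value: 20/(1−δ).
IC: 20 ≥ 29(1−δ^4) + 8δ^4 = 29 − 21δ^4.
So δ^4 ≥ 9/21 = 3/7, giving δ ≥ (3/7)^(1/4) ≈ 0.809.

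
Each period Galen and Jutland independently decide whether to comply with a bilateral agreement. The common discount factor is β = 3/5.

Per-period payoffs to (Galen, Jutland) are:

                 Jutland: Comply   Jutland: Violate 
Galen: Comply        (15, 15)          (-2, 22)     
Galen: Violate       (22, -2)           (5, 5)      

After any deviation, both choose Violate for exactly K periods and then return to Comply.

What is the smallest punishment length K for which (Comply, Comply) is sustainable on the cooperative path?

2

Need Σ_{k=1}^{K} β^k ≥ (22−15)/(15−5) = 0.7000 at β = 3/5.
At K = 1 the sum is 0.6000 < 0.7000; at K = 2 it is 0.9600 ≥ 0.7000.
So the minimum punishment length is K = 2.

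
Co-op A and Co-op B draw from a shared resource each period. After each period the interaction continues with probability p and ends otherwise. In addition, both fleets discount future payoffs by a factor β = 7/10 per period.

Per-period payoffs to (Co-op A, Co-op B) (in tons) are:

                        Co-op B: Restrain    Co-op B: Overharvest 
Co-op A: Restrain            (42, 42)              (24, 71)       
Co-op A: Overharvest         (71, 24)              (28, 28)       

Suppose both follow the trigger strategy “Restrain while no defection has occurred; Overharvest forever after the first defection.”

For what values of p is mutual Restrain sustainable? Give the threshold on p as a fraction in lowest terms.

290/301

With continuation probability p and discount β, the effective per-period discount factor is βp.
Grim-trigger IC: βp ≥ (71−42)/(71−28) = 29/43.
So p ≥ (29/43)/(7/10) = 290/301.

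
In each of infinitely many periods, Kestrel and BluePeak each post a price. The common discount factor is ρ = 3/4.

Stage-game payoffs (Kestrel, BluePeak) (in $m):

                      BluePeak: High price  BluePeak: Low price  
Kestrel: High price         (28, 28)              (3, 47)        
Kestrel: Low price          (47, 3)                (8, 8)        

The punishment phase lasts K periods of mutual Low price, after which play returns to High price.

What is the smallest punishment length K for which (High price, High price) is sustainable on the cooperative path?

IC: ρ(1−ρ^K)/(1−ρ) ≥ (47−28)/(28−8) = 19/20.
With ρ = 3/4: need 1 − ρ^K ≥ 19/20·(1−3/4)/(3/4), i.e. ρ^K ≤ 0.6833.
Since (3/4)^1 = 0.7500 and (3/4)^2 = 0.5625, the smallest such K is 2.

2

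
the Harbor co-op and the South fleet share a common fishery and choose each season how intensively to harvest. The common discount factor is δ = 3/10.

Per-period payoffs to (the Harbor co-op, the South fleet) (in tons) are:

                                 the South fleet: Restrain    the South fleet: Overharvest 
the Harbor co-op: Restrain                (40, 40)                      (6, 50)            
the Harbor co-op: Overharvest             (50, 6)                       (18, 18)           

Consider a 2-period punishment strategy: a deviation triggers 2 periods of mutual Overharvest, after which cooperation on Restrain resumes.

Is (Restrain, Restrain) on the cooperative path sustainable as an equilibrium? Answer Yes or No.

No

IC: δ+…+δ^2 ≥ (50−40)/(40−18) = 5/11.
At δ = 3/10: partial sum = 0.3900 < 0.4545. Cooperation not sustainable.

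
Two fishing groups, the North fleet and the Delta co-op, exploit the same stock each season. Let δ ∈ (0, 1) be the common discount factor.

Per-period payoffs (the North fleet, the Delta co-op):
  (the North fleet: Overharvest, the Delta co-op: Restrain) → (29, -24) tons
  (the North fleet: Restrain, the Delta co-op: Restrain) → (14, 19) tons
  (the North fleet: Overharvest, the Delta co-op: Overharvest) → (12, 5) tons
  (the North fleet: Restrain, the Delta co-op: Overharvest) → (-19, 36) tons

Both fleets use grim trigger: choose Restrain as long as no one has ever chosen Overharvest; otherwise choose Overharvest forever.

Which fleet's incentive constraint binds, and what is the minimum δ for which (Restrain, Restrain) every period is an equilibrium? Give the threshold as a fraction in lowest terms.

For the North fleet: deviation gain 29−14 = 15, per-period punishment loss 14−12 = 2. IC gives δ ≥ 15/17.
For the Delta co-op: gain 17, loss 14 per period, so δ ≥ 17/31.
The tighter constraint is the North fleet's, so cooperation needs δ ≥ 15/17.

the North fleet; δ ≥ 15/17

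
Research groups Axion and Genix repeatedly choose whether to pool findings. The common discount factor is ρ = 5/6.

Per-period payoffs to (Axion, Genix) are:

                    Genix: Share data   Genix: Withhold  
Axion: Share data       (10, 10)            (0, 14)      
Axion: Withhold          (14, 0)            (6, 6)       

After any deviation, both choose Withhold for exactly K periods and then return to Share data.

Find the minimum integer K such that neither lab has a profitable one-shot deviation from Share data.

Need Σ_{k=1}^{K} ρ^k ≥ (14−10)/(10−6) = 1.0000 at ρ = 5/6.
At K = 1 the sum is 0.8333 < 1.0000; at K = 2 it is 1.5278 ≥ 1.0000.
So the minimum punishment length is K = 2.

2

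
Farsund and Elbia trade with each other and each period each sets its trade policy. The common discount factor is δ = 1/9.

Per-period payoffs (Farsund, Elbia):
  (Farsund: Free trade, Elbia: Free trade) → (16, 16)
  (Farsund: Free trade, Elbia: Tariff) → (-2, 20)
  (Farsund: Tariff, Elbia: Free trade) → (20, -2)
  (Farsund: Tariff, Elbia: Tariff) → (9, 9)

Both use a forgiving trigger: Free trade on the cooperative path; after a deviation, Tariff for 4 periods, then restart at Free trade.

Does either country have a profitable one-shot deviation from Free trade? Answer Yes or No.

Comparing payoff streams over the 5 periods until play realigns: cooperate → 16(1+δ+…+δ^4); deviate → 20 + 9(δ+…+δ^4).
Cooperation is sustained iff (16−9)(δ+…+δ^4) ≥ 20−16.
δ+…+δ^4 = 1/9·(1−(1/9)^4)/(1−1/9) = 0.1250, and (20−16)/(16−9) = 0.5714.
0.1250 < 0.5714, so cooperation is not sustainable.

Yes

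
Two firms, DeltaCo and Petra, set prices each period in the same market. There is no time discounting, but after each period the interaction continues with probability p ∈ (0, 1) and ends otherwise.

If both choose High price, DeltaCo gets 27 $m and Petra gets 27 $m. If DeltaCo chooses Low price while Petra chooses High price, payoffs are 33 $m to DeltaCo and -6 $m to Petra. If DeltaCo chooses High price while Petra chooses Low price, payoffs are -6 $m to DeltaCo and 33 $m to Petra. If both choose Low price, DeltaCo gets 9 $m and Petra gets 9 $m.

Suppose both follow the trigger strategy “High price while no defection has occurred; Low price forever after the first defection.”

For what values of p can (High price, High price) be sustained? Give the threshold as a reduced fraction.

With no time discounting, the continuation probability p plays the role of the discount factor.
Grim-trigger IC: 27/(1−p) ≥ 33 + 9p/(1−p) ⇒ p ≥ (33−27)/(33−9) = 1/4.

1/4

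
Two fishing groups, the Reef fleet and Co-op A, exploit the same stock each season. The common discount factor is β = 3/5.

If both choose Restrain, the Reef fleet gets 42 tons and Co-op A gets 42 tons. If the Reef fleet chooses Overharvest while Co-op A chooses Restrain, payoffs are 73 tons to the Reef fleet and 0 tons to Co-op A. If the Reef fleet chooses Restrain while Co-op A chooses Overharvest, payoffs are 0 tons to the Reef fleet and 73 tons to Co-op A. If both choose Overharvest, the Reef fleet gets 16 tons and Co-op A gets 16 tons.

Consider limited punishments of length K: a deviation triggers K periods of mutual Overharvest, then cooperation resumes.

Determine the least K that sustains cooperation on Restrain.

4

IC: β(1−β^K)/(1−β) ≥ (73−42)/(42−16) = 31/26.
With β = 3/5: need 1 − β^K ≥ 31/26·(1−3/5)/(3/5), i.e. β^K ≤ 0.2051.
Since (3/5)^3 = 0.2160 and (3/5)^4 = 0.1296, the smallest such K is 4.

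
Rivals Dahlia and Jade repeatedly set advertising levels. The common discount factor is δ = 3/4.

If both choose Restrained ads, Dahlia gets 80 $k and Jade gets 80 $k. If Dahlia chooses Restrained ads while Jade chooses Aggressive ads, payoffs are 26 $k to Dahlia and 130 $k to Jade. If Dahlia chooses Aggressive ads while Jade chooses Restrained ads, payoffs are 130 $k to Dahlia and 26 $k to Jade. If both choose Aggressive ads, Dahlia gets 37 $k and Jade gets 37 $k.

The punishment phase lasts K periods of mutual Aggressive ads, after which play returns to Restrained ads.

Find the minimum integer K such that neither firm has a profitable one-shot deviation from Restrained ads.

IC: δ(1−δ^K)/(1−δ) ≥ (130−80)/(80−37) = 50/43.
With δ = 3/4: need 1 − δ^K ≥ 50/43·(1−3/4)/(3/4), i.e. δ^K ≤ 0.6124.
Since (3/4)^1 = 0.7500 and (3/4)^2 = 0.5625, the smallest such K is 2.

2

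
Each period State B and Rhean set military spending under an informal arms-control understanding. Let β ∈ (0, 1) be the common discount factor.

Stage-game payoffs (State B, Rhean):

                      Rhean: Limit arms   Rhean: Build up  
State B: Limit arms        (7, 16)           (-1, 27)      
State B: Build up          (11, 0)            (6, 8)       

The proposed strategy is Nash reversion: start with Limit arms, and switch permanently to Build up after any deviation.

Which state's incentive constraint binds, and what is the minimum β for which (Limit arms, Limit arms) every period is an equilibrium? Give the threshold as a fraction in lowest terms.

State B; β ≥ 4/5

State B: cooperation gives 7 each period; deviation gives 11 once then 6 forever.
  7/(1−β) ≥ 11 + 6β/(1−β) ⇒ β ≥ 4/5.
Rhean: cooperation gives 16 each period; deviation gives 27 once then 8 forever.
  β ≥ 11/19.
Both must hold, so the binding constraint is State B's: β ≥ 4/5.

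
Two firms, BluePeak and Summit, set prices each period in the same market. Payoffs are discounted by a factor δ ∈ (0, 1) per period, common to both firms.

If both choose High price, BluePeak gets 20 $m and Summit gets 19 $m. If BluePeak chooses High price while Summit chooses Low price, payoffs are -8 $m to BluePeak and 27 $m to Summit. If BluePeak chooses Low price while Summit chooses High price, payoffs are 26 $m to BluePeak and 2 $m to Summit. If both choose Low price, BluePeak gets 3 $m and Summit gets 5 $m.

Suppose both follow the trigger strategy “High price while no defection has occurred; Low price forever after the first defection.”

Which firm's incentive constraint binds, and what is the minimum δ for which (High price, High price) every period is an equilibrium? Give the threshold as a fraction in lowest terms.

For BluePeak: deviation gain 26−20 = 6, per-period punishment loss 20−3 = 17. IC gives δ ≥ 6/23.
For Summit: gain 8, loss 14 per period, so δ ≥ 8/22 = 4/11.
The tighter constraint is Summit's, so cooperation needs δ ≥ 4/11.

Summit; δ ≥ 4/11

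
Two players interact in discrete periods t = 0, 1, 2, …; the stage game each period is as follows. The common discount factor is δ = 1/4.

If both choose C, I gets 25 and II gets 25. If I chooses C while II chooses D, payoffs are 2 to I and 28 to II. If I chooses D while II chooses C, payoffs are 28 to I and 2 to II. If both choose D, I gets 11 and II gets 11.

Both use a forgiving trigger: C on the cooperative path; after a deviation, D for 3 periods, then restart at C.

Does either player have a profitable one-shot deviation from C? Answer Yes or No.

No

A one-shot deviation gives 28 now, then 11 for 3 periods, then back to 25.
Gain from deviating: (28−25) today; loss: (25−11) in each of the next 3 periods.
No-deviation condition: (25−11)(δ+…+δ^3) ≥ 28−25, i.e. δ+…+δ^3 ≥ 3/14.
At δ = 1/4: δ+…+δ^3 = 0.3281 ≥ 0.2143.
So cooperation is sustainable.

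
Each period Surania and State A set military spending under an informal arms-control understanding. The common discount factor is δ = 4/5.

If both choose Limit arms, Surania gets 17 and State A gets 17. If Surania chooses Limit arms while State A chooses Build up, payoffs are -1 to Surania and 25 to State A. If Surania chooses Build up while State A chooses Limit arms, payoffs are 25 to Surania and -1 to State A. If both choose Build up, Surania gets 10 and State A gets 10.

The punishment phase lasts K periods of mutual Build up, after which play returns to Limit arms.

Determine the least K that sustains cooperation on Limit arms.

No profitable deviation requires (17−10)(δ+…+δ^K) ≥ 25−17, i.e. δ+…+δ^K ≥ 8/7 ≈ 1.1429.
With δ = 4/5, the partial sums are K=1: 0.8000, K=2: 1.4400.
K = 2 is the first length at which the sum reaches 1.1429.

2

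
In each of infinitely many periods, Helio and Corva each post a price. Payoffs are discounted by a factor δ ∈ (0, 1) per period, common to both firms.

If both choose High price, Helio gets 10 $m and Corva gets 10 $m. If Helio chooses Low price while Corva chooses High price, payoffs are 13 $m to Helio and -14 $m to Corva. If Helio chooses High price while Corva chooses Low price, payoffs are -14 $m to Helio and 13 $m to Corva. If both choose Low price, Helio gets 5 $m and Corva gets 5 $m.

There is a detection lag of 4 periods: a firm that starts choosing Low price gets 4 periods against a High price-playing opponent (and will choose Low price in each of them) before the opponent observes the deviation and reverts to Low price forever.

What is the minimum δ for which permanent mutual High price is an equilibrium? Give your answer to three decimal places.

Deviating for the 4 undetected periods gains 13−10 = 3 per period over cooperation, then loses 10−5 = 5 per period forever once punishment starts.
Gain: 3(1 + δ + … + δ^3); loss: 5·δ^4/(1−δ).
No profitable deviation ⇔ 3(1−δ^4) ≤ 5·δ^4, i.e. δ^4 ≥ 3/(3+5) = 3/8.
Hence δ ≥ (3/8)^(1/4) ≈ 0.783.

0.783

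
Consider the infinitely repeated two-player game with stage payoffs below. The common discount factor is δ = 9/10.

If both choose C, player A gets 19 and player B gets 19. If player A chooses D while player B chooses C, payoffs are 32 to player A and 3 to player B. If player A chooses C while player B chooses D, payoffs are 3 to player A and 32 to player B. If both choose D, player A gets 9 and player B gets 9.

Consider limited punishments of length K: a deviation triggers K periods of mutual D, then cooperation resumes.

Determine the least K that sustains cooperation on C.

Need Σ_{k=1}^{K} δ^k ≥ (32−19)/(19−9) = 1.3000 at δ = 9/10.
At K = 1 the sum is 0.9000 < 1.3000; at K = 2 it is 1.7100 ≥ 1.3000.
So the minimum punishment length is K = 2.

2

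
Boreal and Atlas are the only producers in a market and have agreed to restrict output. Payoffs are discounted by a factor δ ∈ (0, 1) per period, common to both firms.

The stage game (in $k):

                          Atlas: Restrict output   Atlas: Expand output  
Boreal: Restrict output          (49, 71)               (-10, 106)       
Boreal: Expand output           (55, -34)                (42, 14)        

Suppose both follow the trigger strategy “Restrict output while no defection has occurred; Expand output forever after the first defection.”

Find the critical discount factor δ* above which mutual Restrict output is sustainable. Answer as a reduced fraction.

Boreal's threshold: (55−49)/(55−42) = 6/13.
Atlas's threshold: (106−71)/(106−14) = 35/92.
6/13 > 35/92, so Boreal binds and δ* = 6/13.

6/13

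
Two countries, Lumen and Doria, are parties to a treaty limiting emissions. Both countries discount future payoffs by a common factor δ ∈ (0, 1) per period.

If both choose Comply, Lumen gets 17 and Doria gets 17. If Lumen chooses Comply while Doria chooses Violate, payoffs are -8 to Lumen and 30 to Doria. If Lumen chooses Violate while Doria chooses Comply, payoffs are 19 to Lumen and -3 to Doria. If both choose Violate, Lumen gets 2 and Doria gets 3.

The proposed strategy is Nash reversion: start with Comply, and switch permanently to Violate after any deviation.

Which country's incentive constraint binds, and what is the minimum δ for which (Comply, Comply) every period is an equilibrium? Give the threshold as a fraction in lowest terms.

Lumen's threshold: (19−17)/(19−2) = 2/17.
Doria's threshold: (30−17)/(30−3) = 13/27.
2/17 < 13/27, so Doria binds and δ* = 13/27.

Doria; δ ≥ 13/27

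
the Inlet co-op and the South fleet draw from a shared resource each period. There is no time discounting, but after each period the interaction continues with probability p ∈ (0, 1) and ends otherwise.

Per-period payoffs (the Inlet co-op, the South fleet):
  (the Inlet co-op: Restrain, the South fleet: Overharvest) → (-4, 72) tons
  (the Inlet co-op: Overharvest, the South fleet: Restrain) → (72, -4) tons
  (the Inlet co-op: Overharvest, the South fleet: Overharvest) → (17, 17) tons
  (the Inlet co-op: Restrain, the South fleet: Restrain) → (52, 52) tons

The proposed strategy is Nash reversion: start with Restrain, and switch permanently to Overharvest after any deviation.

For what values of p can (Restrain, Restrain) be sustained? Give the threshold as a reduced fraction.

Expected cooperation value is 52 + p·52 + p²·52 + … = 52/(1−p); deviation gives 72 + p·17/(1−p).
52 ≥ 72(1−p) + 17p ⇒ 55p ≥ 20 ⇒ p ≥ 20/55 = 4/11.

4/11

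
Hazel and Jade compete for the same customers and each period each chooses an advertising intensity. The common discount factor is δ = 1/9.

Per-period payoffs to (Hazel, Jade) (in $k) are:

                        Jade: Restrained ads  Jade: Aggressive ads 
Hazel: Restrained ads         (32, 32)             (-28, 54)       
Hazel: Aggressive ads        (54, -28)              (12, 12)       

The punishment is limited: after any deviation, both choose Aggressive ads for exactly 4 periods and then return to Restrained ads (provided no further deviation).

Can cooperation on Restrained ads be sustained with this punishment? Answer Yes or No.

Comparing payoff streams over the 5 periods until play realigns: cooperate → 32(1+δ+…+δ^4); deviate → 54 + 12(δ+…+δ^4).
Cooperation is sustained iff (32−12)(δ+…+δ^4) ≥ 54−32.
δ+…+δ^4 = 1/9·(1−(1/9)^4)/(1−1/9) = 0.1250, and (54−32)/(32−12) = 1.1000.
0.1250 < 1.1000, so cooperation is not sustainable.

No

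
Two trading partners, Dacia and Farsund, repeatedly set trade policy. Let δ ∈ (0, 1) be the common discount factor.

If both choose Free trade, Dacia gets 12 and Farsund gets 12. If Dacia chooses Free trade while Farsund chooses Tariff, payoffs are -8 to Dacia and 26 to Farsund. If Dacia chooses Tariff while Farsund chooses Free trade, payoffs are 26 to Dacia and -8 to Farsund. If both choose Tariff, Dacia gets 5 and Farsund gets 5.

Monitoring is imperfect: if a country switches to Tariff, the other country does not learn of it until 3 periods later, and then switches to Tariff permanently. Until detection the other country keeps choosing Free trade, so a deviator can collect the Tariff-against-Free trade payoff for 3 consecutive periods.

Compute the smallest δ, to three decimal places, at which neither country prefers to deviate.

0.874

The best deviation is to choose Tariff for all 3 undetected periods, earning 26 each, then 5 forever once detected.
Deviation value: 26(1−δ^3)/(1−δ) + 5δ^3/(1−δ); cooperation value: 12/(1−δ).
IC: 12 ≥ 26(1−δ^3) + 5δ^3 = 26 − 21δ^3.
So δ^3 ≥ 14/21 = 2/3, giving δ ≥ (2/3)^(1/3) ≈ 0.874.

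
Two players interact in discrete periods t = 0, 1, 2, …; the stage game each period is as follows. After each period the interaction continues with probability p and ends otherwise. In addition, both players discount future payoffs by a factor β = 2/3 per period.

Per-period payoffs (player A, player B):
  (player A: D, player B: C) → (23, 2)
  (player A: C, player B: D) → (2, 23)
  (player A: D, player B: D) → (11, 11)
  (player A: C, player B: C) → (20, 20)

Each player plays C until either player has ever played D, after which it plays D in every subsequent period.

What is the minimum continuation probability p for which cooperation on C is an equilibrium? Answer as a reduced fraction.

With continuation probability p and discount β, the effective per-period discount factor is βp.
Grim-trigger IC: βp ≥ (23−20)/(23−11) = 1/4.
So p ≥ (1/4)/(2/3) = 3/8.

3/8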